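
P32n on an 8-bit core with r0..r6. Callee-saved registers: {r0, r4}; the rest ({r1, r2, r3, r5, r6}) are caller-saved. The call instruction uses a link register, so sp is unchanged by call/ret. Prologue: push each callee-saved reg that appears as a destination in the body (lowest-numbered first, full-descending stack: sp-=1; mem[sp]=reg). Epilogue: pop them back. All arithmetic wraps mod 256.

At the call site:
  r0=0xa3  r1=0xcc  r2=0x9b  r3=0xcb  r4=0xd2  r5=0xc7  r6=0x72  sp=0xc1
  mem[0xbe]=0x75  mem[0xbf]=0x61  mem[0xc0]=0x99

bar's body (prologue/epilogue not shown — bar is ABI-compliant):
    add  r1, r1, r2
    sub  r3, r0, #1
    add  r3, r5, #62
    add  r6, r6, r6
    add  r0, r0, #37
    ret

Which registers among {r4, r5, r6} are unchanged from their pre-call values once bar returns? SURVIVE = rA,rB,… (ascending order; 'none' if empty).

prologue: push r0 → mem[0xc0]=0xa3, sp=0xc0
body[0] add  r1, r1, r2 → r1=0x67
body[1] sub  r3, r0, #1 → r3=0xa2
body[2] add  r3, r5, #62 → r3=0x05
body[3] add  r6, r6, r6 → r6=0xe4
body[4] add  r0, r0, #37 → r0=0xc8
epilogue: pop r0=0xa3, sp=0xc1
r4: callee-saved, written=False
r5: caller-saved, written=False
r6: caller-saved, written=True

SURVIVE = r4,r5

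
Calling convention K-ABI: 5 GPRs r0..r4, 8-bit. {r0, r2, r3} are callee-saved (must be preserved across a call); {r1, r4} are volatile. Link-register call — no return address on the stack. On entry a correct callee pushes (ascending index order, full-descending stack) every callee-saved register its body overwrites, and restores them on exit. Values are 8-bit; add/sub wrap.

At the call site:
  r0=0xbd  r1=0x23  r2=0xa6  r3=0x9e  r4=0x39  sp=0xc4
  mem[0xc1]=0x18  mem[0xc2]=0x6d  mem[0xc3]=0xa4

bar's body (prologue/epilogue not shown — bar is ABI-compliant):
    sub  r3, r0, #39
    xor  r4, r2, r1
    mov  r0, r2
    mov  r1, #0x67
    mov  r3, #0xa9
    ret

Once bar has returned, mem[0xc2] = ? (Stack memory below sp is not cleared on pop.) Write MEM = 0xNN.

MEM = 0x9e

prologue: push r0 → mem[0xc3]=0xbd, sp=0xc3
prologue: push r3 → mem[0xc2]=0x9e, sp=0xc2
body[0] sub  r3, r0, #39 → r3=0x96
body[1] xor  r4, r2, r1 → r4=0x85
body[2] mov  r0, r2 → r0=0xa6
body[3] mov  r1, #0x67 → r1=0x67
body[4] mov  r3, #0xa9 → r3=0xa9
epilogue: pop r3=0x9e, sp=0xc3
epilogue: pop r0=0xbd, sp=0xc4
prologue pushed ['r0', 'r3'] at ['0xc3', '0xc2']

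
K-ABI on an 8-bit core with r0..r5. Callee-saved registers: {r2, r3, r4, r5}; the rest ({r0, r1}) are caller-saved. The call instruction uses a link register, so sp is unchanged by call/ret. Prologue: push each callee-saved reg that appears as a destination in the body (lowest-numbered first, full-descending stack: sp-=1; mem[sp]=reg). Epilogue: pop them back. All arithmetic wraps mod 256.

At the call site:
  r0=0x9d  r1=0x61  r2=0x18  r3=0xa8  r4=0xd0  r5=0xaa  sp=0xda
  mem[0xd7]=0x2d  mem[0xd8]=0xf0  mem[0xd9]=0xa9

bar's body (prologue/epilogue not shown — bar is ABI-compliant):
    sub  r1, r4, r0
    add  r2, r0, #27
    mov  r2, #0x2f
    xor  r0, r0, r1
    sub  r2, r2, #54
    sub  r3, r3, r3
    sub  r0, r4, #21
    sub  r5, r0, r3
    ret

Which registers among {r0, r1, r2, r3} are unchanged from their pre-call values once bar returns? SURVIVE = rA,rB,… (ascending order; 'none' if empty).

SURVIVE = r2,r3

prologue: push r2 → mem[0xd9]=0x18, sp=0xd9
prologue: push r3 → mem[0xd8]=0xa8, sp=0xd8
prologue: push r5 → mem[0xd7]=0xaa, sp=0xd7
body[0] sub  r1, r4, r0 → r1=0x33
body[1] add  r2, r0, #27 → r2=0xb8
body[2] mov  r2, #0x2f → r2=0x2f
body[3] xor  r0, r0, r1 → r0=0xae
body[4] sub  r2, r2, #54 → r2=0xf9
body[5] sub  r3, r3, r3 → r3=0x00
body[6] sub  r0, r4, #21 → r0=0xbb
body[7] sub  r5, r0, r3 → r5=0xbb
epilogue: pop r5=0xaa, sp=0xd8
epilogue: pop r3=0xa8, sp=0xd9
epilogue: pop r2=0x18, sp=0xda
r0: caller-saved, written=True
r1: caller-saved, written=True
r2: callee-saved, written=True
r3: callee-saved, written=True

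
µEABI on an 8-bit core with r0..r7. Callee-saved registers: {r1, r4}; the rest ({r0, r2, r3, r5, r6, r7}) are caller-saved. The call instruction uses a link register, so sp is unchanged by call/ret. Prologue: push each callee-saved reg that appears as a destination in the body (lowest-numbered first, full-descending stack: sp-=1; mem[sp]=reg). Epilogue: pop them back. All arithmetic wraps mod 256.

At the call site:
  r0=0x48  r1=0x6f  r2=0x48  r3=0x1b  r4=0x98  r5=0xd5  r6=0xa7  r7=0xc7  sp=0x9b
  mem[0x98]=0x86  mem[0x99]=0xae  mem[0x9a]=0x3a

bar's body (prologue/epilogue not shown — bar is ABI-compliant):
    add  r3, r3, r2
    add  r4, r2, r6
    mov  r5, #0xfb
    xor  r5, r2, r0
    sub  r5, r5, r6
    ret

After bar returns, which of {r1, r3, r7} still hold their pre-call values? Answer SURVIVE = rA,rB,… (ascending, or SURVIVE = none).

SURVIVE = r1,r7

prologue: push r4 → mem[0x9a]=0x98, sp=0x9a
body[0] add  r3, r3, r2 → r3=0x63
body[1] add  r4, r2, r6 → r4=0xef
body[2] mov  r5, #0xfb → r5=0xfb
body[3] xor  r5, r2, r0 → r5=0x00
body[4] sub  r5, r5, r6 → r5=0x59
epilogue: pop r4=0x98, sp=0x9b
r1: callee-saved, written=False
r3: caller-saved, written=True
r7: caller-saved, written=False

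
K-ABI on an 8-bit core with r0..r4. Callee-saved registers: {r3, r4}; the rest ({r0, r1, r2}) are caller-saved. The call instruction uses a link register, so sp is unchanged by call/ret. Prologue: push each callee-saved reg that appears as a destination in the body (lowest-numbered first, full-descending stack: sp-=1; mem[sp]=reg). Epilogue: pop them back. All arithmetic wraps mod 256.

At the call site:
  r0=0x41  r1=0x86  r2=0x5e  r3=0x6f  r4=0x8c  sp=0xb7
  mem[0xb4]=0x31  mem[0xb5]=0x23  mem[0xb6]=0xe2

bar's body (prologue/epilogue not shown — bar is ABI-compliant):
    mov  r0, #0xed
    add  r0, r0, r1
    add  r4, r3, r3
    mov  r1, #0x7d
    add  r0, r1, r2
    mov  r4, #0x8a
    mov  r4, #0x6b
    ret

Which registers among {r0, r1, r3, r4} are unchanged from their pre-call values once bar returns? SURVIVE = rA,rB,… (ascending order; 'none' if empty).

prologue: push r4 → mem[0xb6]=0x8c, sp=0xb6
body[0] mov  r0, #0xed → r0=0xed
body[1] add  r0, r0, r1 → r0=0x73
body[2] add  r4, r3, r3 → r4=0xde
body[3] mov  r1, #0x7d → r1=0x7d
body[4] add  r0, r1, r2 → r0=0xdb
body[5] mov  r4, #0x8a → r4=0x8a
body[6] mov  r4, #0x6b → r4=0x6b
epilogue: pop r4=0x8c, sp=0xb7
r0: caller-saved, written=True
r1: caller-saved, written=True
r3: callee-saved, written=False
r4: callee-saved, written=True

SURVIVE = r3,r4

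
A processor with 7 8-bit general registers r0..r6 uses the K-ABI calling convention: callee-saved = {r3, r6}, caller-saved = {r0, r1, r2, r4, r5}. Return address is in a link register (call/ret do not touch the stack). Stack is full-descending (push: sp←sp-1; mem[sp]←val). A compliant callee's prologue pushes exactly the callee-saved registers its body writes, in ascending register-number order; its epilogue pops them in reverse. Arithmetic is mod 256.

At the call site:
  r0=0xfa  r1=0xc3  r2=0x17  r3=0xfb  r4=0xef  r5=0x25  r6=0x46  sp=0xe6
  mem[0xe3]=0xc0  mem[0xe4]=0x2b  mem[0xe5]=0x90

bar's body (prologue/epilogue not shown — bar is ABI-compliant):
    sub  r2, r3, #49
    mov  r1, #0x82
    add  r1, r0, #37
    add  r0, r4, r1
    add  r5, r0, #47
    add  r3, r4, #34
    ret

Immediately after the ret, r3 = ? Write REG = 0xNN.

prologue: push r3 → mem[0xe5]=0xfb, sp=0xe5
body[0] sub  r2, r3, #49 → r2=0xca
body[1] mov  r1, #0x82 → r1=0x82
body[2] add  r1, r0, #37 → r1=0x1f
body[3] add  r0, r4, r1 → r0=0x0e
body[4] add  r5, r0, #47 → r5=0x3d
body[5] add  r3, r4, #34 → r3=0x11
epilogue: pop r3=0xfb, sp=0xe6
r3 is callee-saved → restored

REG = 0xfb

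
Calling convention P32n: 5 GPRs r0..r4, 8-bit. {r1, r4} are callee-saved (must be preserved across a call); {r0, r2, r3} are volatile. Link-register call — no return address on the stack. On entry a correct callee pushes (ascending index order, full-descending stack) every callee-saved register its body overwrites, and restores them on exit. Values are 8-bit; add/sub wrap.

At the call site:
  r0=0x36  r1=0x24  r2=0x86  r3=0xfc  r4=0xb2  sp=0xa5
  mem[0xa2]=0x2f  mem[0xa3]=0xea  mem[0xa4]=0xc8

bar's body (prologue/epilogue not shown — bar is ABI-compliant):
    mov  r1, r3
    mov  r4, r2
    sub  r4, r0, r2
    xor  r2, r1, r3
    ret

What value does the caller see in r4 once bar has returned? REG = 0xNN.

prologue: push r1 -> mem[0xa4]=0x24, sp=0xa4
prologue: push r4 -> mem[0xa3]=0xb2, sp=0xa3
body[0] mov  r1, r3 -> r1=0xfc
body[1] mov  r4, r2 -> r4=0x86
body[2] sub  r4, r0, r2 -> r4=0xb0
body[3] xor  r2, r1, r3 -> r2=0x00
epilogue: pop r4=0xb2, sp=0xa4
epilogue: pop r1=0x24, sp=0xa5
r4 is callee-saved -> restored

REG = 0xb2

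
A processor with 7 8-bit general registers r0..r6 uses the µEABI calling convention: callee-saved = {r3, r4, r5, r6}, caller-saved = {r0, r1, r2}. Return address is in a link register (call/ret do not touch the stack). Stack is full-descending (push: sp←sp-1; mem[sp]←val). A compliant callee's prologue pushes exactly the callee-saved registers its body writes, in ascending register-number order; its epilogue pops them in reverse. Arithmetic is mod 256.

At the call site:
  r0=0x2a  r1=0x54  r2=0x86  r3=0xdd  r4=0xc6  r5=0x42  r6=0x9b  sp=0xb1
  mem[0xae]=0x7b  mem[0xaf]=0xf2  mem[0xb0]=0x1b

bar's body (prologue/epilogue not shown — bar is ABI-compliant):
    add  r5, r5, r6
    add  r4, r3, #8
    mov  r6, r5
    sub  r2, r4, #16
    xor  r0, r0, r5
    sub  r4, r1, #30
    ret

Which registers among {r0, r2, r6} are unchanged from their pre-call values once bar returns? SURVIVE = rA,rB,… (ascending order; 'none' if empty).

prologue: push r4 → mem[0xb0]=0xc6, sp=0xb0
prologue: push r5 → mem[0xaf]=0x42, sp=0xaf
prologue: push r6 → mem[0xae]=0x9b, sp=0xae
body[0] add  r5, r5, r6 → r5=0xdd
body[1] add  r4, r3, #8 → r4=0xe5
body[2] mov  r6, r5 → r6=0xdd
body[3] sub  r2, r4, #16 → r2=0xd5
body[4] xor  r0, r0, r5 → r0=0xf7
body[5] sub  r4, r1, #30 → r4=0x36
epilogue: pop r6=0x9b, sp=0xaf
epilogue: pop r5=0x42, sp=0xb0
epilogue: pop r4=0xc6, sp=0xb1
r0: caller-saved, written=True
r2: caller-saved, written=True
r6: callee-saved, written=True

SURVIVE = r6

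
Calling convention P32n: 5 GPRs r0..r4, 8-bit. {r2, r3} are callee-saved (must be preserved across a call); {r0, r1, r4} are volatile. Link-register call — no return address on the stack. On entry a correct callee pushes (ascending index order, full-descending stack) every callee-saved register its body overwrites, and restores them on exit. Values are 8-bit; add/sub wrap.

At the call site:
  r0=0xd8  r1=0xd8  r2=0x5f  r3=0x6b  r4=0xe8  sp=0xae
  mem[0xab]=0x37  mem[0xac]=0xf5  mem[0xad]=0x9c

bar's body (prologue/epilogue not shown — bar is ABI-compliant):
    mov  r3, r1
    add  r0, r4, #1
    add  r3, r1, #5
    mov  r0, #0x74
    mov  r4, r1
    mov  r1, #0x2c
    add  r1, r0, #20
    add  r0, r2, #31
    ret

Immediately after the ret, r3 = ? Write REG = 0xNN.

prologue: push r3 → mem[0xad]=0x6b, sp=0xad
body[0] mov  r3, r1 → r3=0xd8
body[1] add  r0, r4, #1 → r0=0xe9
body[2] add  r3, r1, #5 → r3=0xdd
body[3] mov  r0, #0x74 → r0=0x74
body[4] mov  r4, r1 → r4=0xd8
body[5] mov  r1, #0x2c → r1=0x2c
body[6] add  r1, r0, #20 → r1=0x88
body[7] add  r0, r2, #31 → r0=0x7e
epilogue: pop r3=0x6b, sp=0xae
r3 is callee-saved → restored

REG = 0x6b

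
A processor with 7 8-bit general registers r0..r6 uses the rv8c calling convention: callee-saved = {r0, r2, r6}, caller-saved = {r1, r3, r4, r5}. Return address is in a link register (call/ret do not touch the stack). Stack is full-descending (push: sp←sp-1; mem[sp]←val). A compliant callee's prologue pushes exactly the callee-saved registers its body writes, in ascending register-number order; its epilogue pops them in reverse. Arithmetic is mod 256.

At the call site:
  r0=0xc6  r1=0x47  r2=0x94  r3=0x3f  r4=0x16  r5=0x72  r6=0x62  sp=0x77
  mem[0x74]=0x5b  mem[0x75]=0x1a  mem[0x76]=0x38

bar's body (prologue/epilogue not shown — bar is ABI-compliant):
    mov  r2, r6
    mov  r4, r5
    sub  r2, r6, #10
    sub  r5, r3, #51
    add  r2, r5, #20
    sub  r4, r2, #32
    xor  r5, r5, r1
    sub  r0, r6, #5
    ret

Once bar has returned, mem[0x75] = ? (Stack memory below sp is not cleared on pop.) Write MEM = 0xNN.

MEM = 0x94

prologue: push r0 → mem[0x76]=0xc6, sp=0x76
prologue: push r2 → mem[0x75]=0x94, sp=0x75
body[0] mov  r2, r6 → r2=0x62
body[1] mov  r4, r5 → r4=0x72
body[2] sub  r2, r6, #10 → r2=0x58
body[3] sub  r5, r3, #51 → r5=0x0c
body[4] add  r2, r5, #20 → r2=0x20
body[5] sub  r4, r2, #32 → r4=0x00
body[6] xor  r5, r5, r1 → r5=0x4b
body[7] sub  r0, r6, #5 → r0=0x5d
epilogue: pop r2=0x94, sp=0x76
epilogue: pop r0=0xc6, sp=0x77
prologue pushed ['r0', 'r2'] at ['0x76', '0x75']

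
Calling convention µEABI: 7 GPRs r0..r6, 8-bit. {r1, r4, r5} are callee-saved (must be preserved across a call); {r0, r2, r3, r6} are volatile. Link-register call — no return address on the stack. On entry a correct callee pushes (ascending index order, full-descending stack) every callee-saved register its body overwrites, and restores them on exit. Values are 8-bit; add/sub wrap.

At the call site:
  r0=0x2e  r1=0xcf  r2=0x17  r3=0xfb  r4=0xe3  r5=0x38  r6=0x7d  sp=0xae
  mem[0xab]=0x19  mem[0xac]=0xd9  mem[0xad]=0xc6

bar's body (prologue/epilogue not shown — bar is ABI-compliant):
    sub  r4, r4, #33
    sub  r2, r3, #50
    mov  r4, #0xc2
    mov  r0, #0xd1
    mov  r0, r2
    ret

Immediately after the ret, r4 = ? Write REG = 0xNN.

REG = 0xe3

prologue: push r4 -> mem[0xad]=0xe3, sp=0xad
body[0] sub  r4, r4, #33 -> r4=0xc2
body[1] sub  r2, r3, #50 -> r2=0xc9
body[2] mov  r4, #0xc2 -> r4=0xc2
body[3] mov  r0, #0xd1 -> r0=0xd1
body[4] mov  r0, r2 -> r0=0xc9
epilogue: pop r4=0xe3, sp=0xae
r4 is callee-saved -> restored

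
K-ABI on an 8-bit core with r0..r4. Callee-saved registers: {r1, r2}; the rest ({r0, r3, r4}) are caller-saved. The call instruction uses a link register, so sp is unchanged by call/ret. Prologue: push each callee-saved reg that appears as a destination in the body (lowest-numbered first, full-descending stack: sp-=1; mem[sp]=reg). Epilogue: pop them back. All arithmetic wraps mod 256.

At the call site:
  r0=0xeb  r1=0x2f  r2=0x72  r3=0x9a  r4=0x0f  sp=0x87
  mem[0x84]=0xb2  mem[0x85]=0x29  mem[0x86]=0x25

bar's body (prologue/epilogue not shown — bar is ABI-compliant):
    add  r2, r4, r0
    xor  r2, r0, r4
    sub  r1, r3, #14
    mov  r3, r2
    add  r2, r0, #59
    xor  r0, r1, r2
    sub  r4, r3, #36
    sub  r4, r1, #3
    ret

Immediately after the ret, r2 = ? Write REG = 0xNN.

REG = 0x72

prologue: push r1 → mem[0x86]=0x2f, sp=0x86
prologue: push r2 → mem[0x85]=0x72, sp=0x85
body[0] add  r2, r4, r0 → r2=0xfa
body[1] xor  r2, r0, r4 → r2=0xe4
body[2] sub  r1, r3, #14 → r1=0x8c
body[3] mov  r3, r2 → r3=0xe4
body[4] add  r2, r0, #59 → r2=0x26
body[5] xor  r0, r1, r2 → r0=0xaa
body[6] sub  r4, r3, #36 → r4=0xc0
body[7] sub  r4, r1, #3 → r4=0x89
epilogue: pop r2=0x72, sp=0x86
epilogue: pop r1=0x2f, sp=0x87
r2 is callee-saved → restored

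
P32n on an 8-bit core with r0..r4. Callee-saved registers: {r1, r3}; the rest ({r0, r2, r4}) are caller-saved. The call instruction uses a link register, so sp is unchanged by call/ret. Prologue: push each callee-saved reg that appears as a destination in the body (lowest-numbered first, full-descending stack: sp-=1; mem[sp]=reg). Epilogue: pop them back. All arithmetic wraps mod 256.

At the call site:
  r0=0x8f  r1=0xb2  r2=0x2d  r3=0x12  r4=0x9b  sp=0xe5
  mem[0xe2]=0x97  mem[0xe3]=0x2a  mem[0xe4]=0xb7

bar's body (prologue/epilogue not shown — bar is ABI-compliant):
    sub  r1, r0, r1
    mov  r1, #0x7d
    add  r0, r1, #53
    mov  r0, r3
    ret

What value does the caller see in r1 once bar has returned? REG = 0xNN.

prologue: push r1 → mem[0xe4]=0xb2, sp=0xe4
body[0] sub  r1, r0, r1 → r1=0xdd
body[1] mov  r1, #0x7d → r1=0x7d
body[2] add  r0, r1, #53 → r0=0xb2
body[3] mov  r0, r3 → r0=0x12
epilogue: pop r1=0xb2, sp=0xe5
r1 is callee-saved → restored

REG = 0xb2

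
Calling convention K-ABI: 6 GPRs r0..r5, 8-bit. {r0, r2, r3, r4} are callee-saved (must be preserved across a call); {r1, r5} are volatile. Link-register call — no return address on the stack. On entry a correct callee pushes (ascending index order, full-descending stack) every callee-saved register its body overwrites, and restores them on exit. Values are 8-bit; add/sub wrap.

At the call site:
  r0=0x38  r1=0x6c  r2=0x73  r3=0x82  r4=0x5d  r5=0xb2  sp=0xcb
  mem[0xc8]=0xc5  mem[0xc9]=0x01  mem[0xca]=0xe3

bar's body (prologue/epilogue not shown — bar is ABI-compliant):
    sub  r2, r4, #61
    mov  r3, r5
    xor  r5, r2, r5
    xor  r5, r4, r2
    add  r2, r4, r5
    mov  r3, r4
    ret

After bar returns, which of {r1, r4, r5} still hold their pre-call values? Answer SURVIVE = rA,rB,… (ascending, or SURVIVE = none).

SURVIVE = r1,r4

prologue: push r2 -> mem[0xca]=0x73, sp=0xca
prologue: push r3 -> mem[0xc9]=0x82, sp=0xc9
body[0] sub  r2, r4, #61 -> r2=0x20
body[1] mov  r3, r5 -> r3=0xb2
body[2] xor  r5, r2, r5 -> r5=0x92
body[3] xor  r5, r4, r2 -> r5=0x7d
body[4] add  r2, r4, r5 -> r2=0xda
body[5] mov  r3, r4 -> r3=0x5d
epilogue: pop r3=0x82, sp=0xca
epilogue: pop r2=0x73, sp=0xcb
r1: caller-saved, written=False
r4: callee-saved, written=False
r5: caller-saved, written=True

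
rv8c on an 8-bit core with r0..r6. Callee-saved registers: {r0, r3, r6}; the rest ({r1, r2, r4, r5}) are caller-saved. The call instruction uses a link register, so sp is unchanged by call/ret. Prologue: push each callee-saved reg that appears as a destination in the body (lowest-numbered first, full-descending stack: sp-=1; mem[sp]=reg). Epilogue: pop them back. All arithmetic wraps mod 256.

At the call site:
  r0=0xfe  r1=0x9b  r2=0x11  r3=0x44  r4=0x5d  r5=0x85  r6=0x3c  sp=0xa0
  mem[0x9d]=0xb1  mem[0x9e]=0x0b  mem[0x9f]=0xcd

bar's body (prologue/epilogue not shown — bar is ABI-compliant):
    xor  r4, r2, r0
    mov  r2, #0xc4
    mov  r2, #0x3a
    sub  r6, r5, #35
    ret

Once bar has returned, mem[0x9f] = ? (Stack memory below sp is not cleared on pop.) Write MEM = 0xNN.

MEM = 0x3c

prologue: push r6 → mem[0x9f]=0x3c, sp=0x9f
body[0] xor  r4, r2, r0 → r4=0xef
body[1] mov  r2, #0xc4 → r2=0xc4
body[2] mov  r2, #0x3a → r2=0x3a
body[3] sub  r6, r5, #35 → r6=0x62
epilogue: pop r6=0x3c, sp=0xa0
prologue pushed ['r6'] at ['0x9f']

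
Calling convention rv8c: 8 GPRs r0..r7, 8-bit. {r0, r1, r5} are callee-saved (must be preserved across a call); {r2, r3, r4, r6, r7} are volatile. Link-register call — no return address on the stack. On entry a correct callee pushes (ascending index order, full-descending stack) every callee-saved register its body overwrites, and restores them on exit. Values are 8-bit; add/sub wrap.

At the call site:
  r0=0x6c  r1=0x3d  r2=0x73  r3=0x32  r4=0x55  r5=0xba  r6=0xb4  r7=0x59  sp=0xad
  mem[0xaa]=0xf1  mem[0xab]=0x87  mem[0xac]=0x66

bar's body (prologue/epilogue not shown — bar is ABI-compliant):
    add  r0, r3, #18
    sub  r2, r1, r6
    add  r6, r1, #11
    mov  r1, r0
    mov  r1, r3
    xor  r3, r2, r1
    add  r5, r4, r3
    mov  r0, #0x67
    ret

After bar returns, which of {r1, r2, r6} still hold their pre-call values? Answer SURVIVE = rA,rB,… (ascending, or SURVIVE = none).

prologue: push r0 → mem[0xac]=0x6c, sp=0xac
prologue: push r1 → mem[0xab]=0x3d, sp=0xab
prologue: push r5 → mem[0xaa]=0xba, sp=0xaa
body[0] add  r0, r3, #18 → r0=0x44
body[1] sub  r2, r1, r6 → r2=0x89
body[2] add  r6, r1, #11 → r6=0x48
body[3] mov  r1, r0 → r1=0x44
body[4] mov  r1, r3 → r1=0x32
body[5] xor  r3, r2, r1 → r3=0xbb
body[6] add  r5, r4, r3 → r5=0x10
body[7] mov  r0, #0x67 → r0=0x67
epilogue: pop r5=0xba, sp=0xab
epilogue: pop r1=0x3d, sp=0xac
epilogue: pop r0=0x6c, sp=0xad
r1: callee-saved, written=True
r2: caller-saved, written=True
r6: caller-saved, written=True

SURVIVE = r1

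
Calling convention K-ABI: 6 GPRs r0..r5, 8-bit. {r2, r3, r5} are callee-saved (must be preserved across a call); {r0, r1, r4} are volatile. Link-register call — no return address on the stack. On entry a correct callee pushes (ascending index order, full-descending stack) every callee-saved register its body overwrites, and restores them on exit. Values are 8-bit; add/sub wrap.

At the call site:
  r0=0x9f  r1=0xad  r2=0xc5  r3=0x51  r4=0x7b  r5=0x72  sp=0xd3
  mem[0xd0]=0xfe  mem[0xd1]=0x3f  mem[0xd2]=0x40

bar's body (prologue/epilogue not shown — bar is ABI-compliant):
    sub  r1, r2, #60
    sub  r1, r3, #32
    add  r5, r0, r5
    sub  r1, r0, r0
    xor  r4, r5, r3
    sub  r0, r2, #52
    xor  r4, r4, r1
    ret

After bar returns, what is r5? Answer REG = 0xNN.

REG = 0x72

prologue: push r5 → mem[0xd2]=0x72, sp=0xd2
body[0] sub  r1, r2, #60 → r1=0x89
body[1] sub  r1, r3, #32 → r1=0x31
body[2] add  r5, r0, r5 → r5=0x11
body[3] sub  r1, r0, r0 → r1=0x00
body[4] xor  r4, r5, r3 → r4=0x40
body[5] sub  r0, r2, #52 → r0=0x91
body[6] xor  r4, r4, r1 → r4=0x40
epilogue: pop r5=0x72, sp=0xd3
r5 is callee-saved → restored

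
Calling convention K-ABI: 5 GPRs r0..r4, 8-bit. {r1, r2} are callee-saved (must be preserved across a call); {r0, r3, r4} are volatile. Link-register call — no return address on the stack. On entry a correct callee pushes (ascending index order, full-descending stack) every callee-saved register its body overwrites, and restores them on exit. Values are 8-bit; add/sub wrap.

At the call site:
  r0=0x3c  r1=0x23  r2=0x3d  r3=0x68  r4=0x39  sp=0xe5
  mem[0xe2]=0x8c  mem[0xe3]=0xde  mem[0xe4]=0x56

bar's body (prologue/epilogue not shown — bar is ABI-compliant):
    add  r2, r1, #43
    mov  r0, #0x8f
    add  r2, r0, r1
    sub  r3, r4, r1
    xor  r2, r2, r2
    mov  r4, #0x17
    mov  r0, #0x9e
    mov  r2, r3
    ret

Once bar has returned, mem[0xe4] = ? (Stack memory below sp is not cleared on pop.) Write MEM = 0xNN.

prologue: push r2 → mem[0xe4]=0x3d, sp=0xe4
body[0] add  r2, r1, #43 → r2=0x4e
body[1] mov  r0, #0x8f → r0=0x8f
body[2] add  r2, r0, r1 → r2=0xb2
body[3] sub  r3, r4, r1 → r3=0x16
body[4] xor  r2, r2, r2 → r2=0x00
body[5] mov  r4, #0x17 → r4=0x17
body[6] mov  r0, #0x9e → r0=0x9e
body[7] mov  r2, r3 → r2=0x16
epilogue: pop r2=0x3d, sp=0xe5
prologue pushed ['r2'] at ['0xe4']

MEM = 0x3d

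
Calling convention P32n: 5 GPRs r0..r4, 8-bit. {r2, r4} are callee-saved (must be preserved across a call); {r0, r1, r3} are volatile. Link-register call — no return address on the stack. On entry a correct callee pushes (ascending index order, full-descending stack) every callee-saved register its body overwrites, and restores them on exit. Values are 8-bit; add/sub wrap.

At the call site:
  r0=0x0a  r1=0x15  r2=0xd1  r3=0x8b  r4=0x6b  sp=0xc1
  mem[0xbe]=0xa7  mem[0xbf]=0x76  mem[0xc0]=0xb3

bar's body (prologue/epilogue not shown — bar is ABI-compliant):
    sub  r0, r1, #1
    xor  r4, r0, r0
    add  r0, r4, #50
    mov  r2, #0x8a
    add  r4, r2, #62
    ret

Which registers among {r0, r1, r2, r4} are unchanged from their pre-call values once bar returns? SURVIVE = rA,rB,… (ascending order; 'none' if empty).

prologue: push r2 -> mem[0xc0]=0xd1, sp=0xc0
prologue: push r4 -> mem[0xbf]=0x6b, sp=0xbf
body[0] sub  r0, r1, #1 -> r0=0x14
body[1] xor  r4, r0, r0 -> r4=0x00
body[2] add  r0, r4, #50 -> r0=0x32
body[3] mov  r2, #0x8a -> r2=0x8a
body[4] add  r4, r2, #62 -> r4=0xc8
epilogue: pop r4=0x6b, sp=0xc0
epilogue: pop r2=0xd1, sp=0xc1
r0: caller-saved, written=True
r1: caller-saved, written=False
r2: callee-saved, written=True
r4: callee-saved, written=True

SURVIVE = r1,r2,r4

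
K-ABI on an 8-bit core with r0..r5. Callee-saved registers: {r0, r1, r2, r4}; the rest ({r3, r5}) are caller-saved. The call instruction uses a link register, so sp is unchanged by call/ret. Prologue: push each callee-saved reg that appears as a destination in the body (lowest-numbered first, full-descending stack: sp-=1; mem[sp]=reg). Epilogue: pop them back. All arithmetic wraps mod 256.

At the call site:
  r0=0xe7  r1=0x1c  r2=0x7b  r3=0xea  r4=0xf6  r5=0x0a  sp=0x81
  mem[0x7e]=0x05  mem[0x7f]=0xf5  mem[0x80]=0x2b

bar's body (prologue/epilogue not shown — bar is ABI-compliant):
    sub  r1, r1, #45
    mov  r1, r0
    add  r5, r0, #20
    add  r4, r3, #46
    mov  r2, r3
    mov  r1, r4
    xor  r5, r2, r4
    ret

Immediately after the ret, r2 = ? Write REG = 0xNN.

prologue: push r1 -> mem[0x80]=0x1c, sp=0x80
prologue: push r2 -> mem[0x7f]=0x7b, sp=0x7f
prologue: push r4 -> mem[0x7e]=0xf6, sp=0x7e
body[0] sub  r1, r1, #45 -> r1=0xef
body[1] mov  r1, r0 -> r1=0xe7
body[2] add  r5, r0, #20 -> r5=0xfb
body[3] add  r4, r3, #46 -> r4=0x18
body[4] mov  r2, r3 -> r2=0xea
body[5] mov  r1, r4 -> r1=0x18
body[6] xor  r5, r2, r4 -> r5=0xf2
epilogue: pop r4=0xf6, sp=0x7f
epilogue: pop r2=0x7b, sp=0x80
epilogue: pop r1=0x1c, sp=0x81
r2 is callee-saved -> restored

REG = 0x7b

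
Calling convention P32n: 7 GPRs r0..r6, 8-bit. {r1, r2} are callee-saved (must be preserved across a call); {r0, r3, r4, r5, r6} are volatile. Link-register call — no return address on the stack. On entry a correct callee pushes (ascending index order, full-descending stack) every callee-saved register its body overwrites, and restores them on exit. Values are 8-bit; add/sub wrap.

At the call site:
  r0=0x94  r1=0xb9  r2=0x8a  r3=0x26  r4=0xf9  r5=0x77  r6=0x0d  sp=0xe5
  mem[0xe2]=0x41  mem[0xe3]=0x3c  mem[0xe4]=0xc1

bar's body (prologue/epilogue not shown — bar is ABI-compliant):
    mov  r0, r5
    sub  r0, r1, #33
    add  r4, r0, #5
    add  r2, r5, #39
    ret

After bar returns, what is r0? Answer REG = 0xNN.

prologue: push r2 -> mem[0xe4]=0x8a, sp=0xe4
body[0] mov  r0, r5 -> r0=0x77
body[1] sub  r0, r1, #33 -> r0=0x98
body[2] add  r4, r0, #5 -> r4=0x9d
body[3] add  r2, r5, #39 -> r2=0x9e
epilogue: pop r2=0x8a, sp=0xe5
r0 is caller-saved -> body value

REG = 0x98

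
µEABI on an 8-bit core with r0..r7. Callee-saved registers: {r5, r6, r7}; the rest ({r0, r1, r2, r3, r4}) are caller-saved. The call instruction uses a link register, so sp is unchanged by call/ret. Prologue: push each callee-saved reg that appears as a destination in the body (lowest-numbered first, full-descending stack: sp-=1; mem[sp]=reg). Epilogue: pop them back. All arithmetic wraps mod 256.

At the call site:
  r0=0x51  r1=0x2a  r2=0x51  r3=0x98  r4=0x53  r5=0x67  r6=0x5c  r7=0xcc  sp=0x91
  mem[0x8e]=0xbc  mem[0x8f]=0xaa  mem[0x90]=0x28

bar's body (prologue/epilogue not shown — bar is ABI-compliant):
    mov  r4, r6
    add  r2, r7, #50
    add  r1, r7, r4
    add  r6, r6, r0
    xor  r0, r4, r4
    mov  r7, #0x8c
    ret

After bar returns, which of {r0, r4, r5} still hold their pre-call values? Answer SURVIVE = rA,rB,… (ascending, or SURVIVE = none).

prologue: push r6 → mem[0x90]=0x5c, sp=0x90
prologue: push r7 → mem[0x8f]=0xcc, sp=0x8f
body[0] mov  r4, r6 → r4=0x5c
body[1] add  r2, r7, #50 → r2=0xfe
body[2] add  r1, r7, r4 → r1=0x28
body[3] add  r6, r6, r0 → r6=0xad
body[4] xor  r0, r4, r4 → r0=0x00
body[5] mov  r7, #0x8c → r7=0x8c
epilogue: pop r7=0xcc, sp=0x90
epilogue: pop r6=0x5c, sp=0x91
r0: caller-saved, written=True
r4: caller-saved, written=True
r5: callee-saved, written=False

SURVIVE = r5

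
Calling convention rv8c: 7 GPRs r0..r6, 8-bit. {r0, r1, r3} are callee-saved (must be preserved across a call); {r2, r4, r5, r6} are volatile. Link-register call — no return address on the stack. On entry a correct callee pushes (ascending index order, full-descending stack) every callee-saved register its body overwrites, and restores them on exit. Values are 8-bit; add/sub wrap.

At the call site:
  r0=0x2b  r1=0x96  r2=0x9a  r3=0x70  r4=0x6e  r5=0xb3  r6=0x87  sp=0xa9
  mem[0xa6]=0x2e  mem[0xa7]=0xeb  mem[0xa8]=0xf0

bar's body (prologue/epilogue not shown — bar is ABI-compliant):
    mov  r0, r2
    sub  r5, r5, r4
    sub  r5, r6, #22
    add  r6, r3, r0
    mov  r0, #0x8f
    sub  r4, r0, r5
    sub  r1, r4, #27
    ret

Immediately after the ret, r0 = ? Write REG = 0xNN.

REG = 0x2b

prologue: push r0 → mem[0xa8]=0x2b, sp=0xa8
prologue: push r1 → mem[0xa7]=0x96, sp=0xa7
body[0] mov  r0, r2 → r0=0x9a
body[1] sub  r5, r5, r4 → r5=0x45
body[2] sub  r5, r6, #22 → r5=0x71
body[3] add  r6, r3, r0 → r6=0x0a
body[4] mov  r0, #0x8f → r0=0x8f
body[5] sub  r4, r0, r5 → r4=0x1e
body[6] sub  r1, r4, #27 → r1=0x03
epilogue: pop r1=0x96, sp=0xa8
epilogue: pop r0=0x2b, sp=0xa9
r0 is callee-saved → restored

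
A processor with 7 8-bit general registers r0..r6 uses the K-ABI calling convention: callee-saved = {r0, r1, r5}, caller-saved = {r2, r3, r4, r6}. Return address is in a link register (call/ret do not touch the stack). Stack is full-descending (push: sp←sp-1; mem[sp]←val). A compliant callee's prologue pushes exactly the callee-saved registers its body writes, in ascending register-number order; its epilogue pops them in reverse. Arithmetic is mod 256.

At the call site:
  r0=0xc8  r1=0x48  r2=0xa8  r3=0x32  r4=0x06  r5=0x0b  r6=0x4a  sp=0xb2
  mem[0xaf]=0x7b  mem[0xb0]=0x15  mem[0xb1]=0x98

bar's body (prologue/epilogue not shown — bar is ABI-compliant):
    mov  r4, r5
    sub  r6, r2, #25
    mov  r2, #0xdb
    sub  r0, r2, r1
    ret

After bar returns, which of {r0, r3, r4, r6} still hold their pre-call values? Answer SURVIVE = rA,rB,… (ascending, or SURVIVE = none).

SURVIVE = r0,r3

prologue: push r0 → mem[0xb1]=0xc8, sp=0xb1
body[0] mov  r4, r5 → r4=0x0b
body[1] sub  r6, r2, #25 → r6=0x8f
body[2] mov  r2, #0xdb → r2=0xdb
body[3] sub  r0, r2, r1 → r0=0x93
epilogue: pop r0=0xc8, sp=0xb2
r0: callee-saved, written=True
r3: caller-saved, written=False
r4: caller-saved, written=True
r6: caller-saved, written=True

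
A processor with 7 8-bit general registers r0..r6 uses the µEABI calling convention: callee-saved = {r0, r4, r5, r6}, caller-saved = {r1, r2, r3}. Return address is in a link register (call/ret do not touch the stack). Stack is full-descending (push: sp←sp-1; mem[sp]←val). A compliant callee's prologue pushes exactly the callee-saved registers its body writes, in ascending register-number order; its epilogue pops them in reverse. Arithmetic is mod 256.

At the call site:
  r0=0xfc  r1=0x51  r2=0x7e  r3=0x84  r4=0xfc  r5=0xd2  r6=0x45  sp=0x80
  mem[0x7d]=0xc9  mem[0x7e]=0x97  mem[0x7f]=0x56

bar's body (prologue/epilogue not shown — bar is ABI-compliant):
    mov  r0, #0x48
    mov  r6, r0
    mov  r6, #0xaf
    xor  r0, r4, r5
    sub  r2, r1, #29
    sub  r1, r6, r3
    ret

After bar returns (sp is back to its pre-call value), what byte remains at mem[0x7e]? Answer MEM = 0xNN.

MEM = 0x45

prologue: push r0 → mem[0x7f]=0xfc, sp=0x7f
prologue: push r6 → mem[0x7e]=0x45, sp=0x7e
body[0] mov  r0, #0x48 → r0=0x48
body[1] mov  r6, r0 → r6=0x48
body[2] mov  r6, #0xaf → r6=0xaf
body[3] xor  r0, r4, r5 → r0=0x2e
body[4] sub  r2, r1, #29 → r2=0x34
body[5] sub  r1, r6, r3 → r1=0x2b
epilogue: pop r6=0x45, sp=0x7f
epilogue: pop r0=0xfc, sp=0x80
prologue pushed ['r0', 'r6'] at ['0x7f', '0x7e']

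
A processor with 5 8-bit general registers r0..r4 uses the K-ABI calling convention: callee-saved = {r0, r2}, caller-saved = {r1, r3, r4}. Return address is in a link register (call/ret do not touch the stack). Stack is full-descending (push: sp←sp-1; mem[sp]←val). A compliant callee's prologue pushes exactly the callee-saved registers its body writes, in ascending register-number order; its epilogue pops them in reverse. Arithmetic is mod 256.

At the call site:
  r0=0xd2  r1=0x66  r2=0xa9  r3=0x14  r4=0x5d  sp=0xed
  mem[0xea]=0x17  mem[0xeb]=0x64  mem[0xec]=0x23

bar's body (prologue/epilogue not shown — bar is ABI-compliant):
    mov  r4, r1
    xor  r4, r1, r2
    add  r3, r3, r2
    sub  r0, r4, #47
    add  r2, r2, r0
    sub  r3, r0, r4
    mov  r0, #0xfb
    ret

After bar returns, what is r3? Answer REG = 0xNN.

REG = 0xd1

prologue: push r0 -> mem[0xec]=0xd2, sp=0xec
prologue: push r2 -> mem[0xeb]=0xa9, sp=0xeb
body[0] mov  r4, r1 -> r4=0x66
body[1] xor  r4, r1, r2 -> r4=0xcf
body[2] add  r3, r3, r2 -> r3=0xbd
body[3] sub  r0, r4, #47 -> r0=0xa0
body[4] add  r2, r2, r0 -> r2=0x49
body[5] sub  r3, r0, r4 -> r3=0xd1
body[6] mov  r0, #0xfb -> r0=0xfb
epilogue: pop r2=0xa9, sp=0xec
epilogue: pop r0=0xd2, sp=0xed
r3 is caller-saved -> body value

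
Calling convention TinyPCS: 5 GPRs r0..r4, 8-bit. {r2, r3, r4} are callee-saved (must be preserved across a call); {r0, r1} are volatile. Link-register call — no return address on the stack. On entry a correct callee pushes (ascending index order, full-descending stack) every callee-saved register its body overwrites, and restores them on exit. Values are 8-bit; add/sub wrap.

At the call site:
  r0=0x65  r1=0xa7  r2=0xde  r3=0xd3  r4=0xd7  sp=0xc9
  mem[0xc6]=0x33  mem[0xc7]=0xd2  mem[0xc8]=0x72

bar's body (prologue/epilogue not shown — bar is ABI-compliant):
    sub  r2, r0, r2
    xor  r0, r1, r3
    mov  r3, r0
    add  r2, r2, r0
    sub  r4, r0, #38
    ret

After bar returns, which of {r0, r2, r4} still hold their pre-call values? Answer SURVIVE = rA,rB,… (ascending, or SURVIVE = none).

prologue: push r2 → mem[0xc8]=0xde, sp=0xc8
prologue: push r3 → mem[0xc7]=0xd3, sp=0xc7
prologue: push r4 → mem[0xc6]=0xd7, sp=0xc6
body[0] sub  r2, r0, r2 → r2=0x87
body[1] xor  r0, r1, r3 → r0=0x74
body[2] mov  r3, r0 → r3=0x74
body[3] add  r2, r2, r0 → r2=0xfb
body[4] sub  r4, r0, #38 → r4=0x4e
epilogue: pop r4=0xd7, sp=0xc7
epilogue: pop r3=0xd3, sp=0xc8
epilogue: pop r2=0xde, sp=0xc9
r0: caller-saved, written=True
r2: callee-saved, written=True
r4: callee-saved, written=True

SURVIVE = r2,r4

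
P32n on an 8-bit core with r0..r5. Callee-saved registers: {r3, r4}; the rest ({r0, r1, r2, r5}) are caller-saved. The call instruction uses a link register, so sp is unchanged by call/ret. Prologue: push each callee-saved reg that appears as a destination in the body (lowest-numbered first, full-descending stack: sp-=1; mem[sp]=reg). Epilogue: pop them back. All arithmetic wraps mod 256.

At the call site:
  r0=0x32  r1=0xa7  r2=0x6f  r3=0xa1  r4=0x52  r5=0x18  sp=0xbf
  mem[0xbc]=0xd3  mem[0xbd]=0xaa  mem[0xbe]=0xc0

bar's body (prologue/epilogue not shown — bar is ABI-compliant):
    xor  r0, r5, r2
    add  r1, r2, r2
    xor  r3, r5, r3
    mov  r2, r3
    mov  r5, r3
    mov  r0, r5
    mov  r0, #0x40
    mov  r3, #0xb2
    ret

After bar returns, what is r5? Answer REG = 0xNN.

REG = 0xb9

prologue: push r3 -> mem[0xbe]=0xa1, sp=0xbe
body[0] xor  r0, r5, r2 -> r0=0x77
body[1] add  r1, r2, r2 -> r1=0xde
body[2] xor  r3, r5, r3 -> r3=0xb9
body[3] mov  r2, r3 -> r2=0xb9
body[4] mov  r5, r3 -> r5=0xb9
body[5] mov  r0, r5 -> r0=0xb9
body[6] mov  r0, #0x40 -> r0=0x40
body[7] mov  r3, #0xb2 -> r3=0xb2
epilogue: pop r3=0xa1, sp=0xbf
r5 is caller-saved -> body value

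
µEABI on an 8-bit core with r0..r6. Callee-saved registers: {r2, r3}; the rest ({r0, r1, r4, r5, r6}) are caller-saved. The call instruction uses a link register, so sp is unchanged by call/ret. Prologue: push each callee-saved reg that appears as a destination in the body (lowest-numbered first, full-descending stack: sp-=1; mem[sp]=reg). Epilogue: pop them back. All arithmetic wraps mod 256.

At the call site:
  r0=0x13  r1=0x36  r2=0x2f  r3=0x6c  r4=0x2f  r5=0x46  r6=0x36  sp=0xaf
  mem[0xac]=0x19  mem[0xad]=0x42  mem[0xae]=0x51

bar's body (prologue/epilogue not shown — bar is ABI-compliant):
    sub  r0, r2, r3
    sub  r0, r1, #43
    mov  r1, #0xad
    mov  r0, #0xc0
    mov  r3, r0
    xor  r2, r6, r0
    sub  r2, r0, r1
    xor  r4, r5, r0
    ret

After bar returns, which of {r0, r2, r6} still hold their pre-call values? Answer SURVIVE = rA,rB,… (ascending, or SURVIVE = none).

SURVIVE = r2,r6

prologue: push r2 → mem[0xae]=0x2f, sp=0xae
prologue: push r3 → mem[0xad]=0x6c, sp=0xad
body[0] sub  r0, r2, r3 → r0=0xc3
body[1] sub  r0, r1, #43 → r0=0x0b
body[2] mov  r1, #0xad → r1=0xad
body[3] mov  r0, #0xc0 → r0=0xc0
body[4] mov  r3, r0 → r3=0xc0
body[5] xor  r2, r6, r0 → r2=0xf6
body[6] sub  r2, r0, r1 → r2=0x13
body[7] xor  r4, r5, r0 → r4=0x86
epilogue: pop r3=0x6c, sp=0xae
epilogue: pop r2=0x2f, sp=0xaf
r0: caller-saved, written=True
r2: callee-saved, written=True
r6: caller-saved, written=False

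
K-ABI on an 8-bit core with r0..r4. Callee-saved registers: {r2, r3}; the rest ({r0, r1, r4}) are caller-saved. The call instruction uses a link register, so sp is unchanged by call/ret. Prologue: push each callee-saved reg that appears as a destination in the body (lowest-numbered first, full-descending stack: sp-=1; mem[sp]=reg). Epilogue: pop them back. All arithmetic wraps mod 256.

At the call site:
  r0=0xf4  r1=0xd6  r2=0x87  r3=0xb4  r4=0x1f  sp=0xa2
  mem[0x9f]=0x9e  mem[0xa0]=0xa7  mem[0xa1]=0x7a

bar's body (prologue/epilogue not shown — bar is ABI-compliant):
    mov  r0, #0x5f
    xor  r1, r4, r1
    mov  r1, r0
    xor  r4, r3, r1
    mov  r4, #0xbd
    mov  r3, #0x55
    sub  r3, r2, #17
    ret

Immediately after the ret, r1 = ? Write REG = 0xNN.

REG = 0x5f

prologue: push r3 → mem[0xa1]=0xb4, sp=0xa1
body[0] mov  r0, #0x5f → r0=0x5f
body[1] xor  r1, r4, r1 → r1=0xc9
body[2] mov  r1, r0 → r1=0x5f
body[3] xor  r4, r3, r1 → r4=0xeb
body[4] mov  r4, #0xbd → r4=0xbd
body[5] mov  r3, #0x55 → r3=0x55
body[6] sub  r3, r2, #17 → r3=0x76
epilogue: pop r3=0xb4, sp=0xa2
r1 is caller-saved → body value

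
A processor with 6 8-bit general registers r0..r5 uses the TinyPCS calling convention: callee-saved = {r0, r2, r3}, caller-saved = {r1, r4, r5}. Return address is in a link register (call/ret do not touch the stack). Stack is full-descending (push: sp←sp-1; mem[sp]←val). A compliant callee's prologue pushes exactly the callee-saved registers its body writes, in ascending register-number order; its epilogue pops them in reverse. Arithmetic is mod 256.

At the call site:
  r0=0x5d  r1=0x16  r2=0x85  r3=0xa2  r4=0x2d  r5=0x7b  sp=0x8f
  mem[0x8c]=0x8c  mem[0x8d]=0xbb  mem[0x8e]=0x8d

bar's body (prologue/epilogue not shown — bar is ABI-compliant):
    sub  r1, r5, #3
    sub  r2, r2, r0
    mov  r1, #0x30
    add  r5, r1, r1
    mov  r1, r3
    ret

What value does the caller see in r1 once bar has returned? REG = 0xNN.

REG = 0xa2

prologue: push r2 → mem[0x8e]=0x85, sp=0x8e
body[0] sub  r1, r5, #3 → r1=0x78
body[1] sub  r2, r2, r0 → r2=0x28
body[2] mov  r1, #0x30 → r1=0x30
body[3] add  r5, r1, r1 → r5=0x60
body[4] mov  r1, r3 → r1=0xa2
epilogue: pop r2=0x85, sp=0x8f
r1 is caller-saved → body value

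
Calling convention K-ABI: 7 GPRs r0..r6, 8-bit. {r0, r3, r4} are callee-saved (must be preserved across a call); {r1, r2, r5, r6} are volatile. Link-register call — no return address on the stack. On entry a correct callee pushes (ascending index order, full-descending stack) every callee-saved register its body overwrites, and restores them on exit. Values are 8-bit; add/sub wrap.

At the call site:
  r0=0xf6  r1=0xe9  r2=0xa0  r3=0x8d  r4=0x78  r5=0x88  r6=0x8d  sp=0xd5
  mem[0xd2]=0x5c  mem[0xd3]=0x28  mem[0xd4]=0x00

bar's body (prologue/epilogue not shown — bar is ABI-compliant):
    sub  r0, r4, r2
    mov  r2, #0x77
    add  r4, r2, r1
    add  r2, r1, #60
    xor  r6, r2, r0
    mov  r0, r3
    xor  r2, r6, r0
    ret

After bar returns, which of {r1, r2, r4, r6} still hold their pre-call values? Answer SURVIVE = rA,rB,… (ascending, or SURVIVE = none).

SURVIVE = r1,r4

prologue: push r0 → mem[0xd4]=0xf6, sp=0xd4
prologue: push r4 → mem[0xd3]=0x78, sp=0xd3
body[0] sub  r0, r4, r2 → r0=0xd8
body[1] mov  r2, #0x77 → r2=0x77
body[2] add  r4, r2, r1 → r4=0x60
body[3] add  r2, r1, #60 → r2=0x25
body[4] xor  r6, r2, r0 → r6=0xfd
body[5] mov  r0, r3 → r0=0x8d
body[6] xor  r2, r6, r0 → r2=0x70
epilogue: pop r4=0x78, sp=0xd4
epilogue: pop r0=0xf6, sp=0xd5
r1: caller-saved, written=False
r2: caller-saved, written=True
r4: callee-saved, written=True
r6: caller-saved, written=True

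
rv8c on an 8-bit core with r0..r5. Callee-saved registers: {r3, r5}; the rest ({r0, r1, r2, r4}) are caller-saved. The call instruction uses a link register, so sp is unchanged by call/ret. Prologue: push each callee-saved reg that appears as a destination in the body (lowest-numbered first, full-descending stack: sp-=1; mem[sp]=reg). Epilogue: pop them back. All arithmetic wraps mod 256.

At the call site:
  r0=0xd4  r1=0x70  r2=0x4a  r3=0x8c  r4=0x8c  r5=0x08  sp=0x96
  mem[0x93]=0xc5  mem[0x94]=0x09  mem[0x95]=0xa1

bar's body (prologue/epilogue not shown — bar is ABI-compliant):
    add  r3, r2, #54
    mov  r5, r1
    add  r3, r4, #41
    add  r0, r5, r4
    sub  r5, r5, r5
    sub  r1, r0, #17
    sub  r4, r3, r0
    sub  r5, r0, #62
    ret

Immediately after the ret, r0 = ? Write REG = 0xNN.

prologue: push r3 -> mem[0x95]=0x8c, sp=0x95
prologue: push r5 -> mem[0x94]=0x08, sp=0x94
body[0] add  r3, r2, #54 -> r3=0x80
body[1] mov  r5, r1 -> r5=0x70
body[2] add  r3, r4, #41 -> r3=0xb5
body[3] add  r0, r5, r4 -> r0=0xfc
body[4] sub  r5, r5, r5 -> r5=0x00
body[5] sub  r1, r0, #17 -> r1=0xeb
body[6] sub  r4, r3, r0 -> r4=0xb9
body[7] sub  r5, r0, #62 -> r5=0xbe
epilogue: pop r5=0x08, sp=0x95
epilogue: pop r3=0x8c, sp=0x96
r0 is caller-saved -> body value

REG = 0xfc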